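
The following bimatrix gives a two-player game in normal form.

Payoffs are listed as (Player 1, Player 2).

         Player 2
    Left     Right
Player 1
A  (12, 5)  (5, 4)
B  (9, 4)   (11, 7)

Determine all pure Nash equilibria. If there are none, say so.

(A, Left): Player 1 gets 12, best alternative 9; Player 2 gets 5, best alternative 4. No profitable deviation — NE.
(A, Right): Player 1 can switch to B (5 → 11). Not NE.
(B, Left): Player 1 can switch to A (9 → 12). Not NE.
(B, Right): Player 1 gets 11, best alternative 5; Player 2 gets 7, best alternative 4. No profitable deviation — NE.

The pure Nash equilibria are (A, Left), (B, Right).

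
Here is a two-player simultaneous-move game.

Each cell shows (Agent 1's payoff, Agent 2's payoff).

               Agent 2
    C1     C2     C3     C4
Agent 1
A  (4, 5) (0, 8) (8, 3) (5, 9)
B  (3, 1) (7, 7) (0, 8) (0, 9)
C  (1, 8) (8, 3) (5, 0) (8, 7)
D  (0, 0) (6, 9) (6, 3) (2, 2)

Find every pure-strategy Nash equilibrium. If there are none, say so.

none

Agent 1 against C1: payoffs 4, 3, 1, 0 → best response A.
Agent 1 against C2: payoffs 0, 7, 8, 6 → best response C.
Agent 1 against C3: payoffs 8, 0, 5, 6 → best response A.
Agent 1 against C4: payoffs 5, 0, 8, 2 → best response C.
Agent 2 against A: payoffs 5, 8, 3, 9 → best response C4.
Agent 2 against B: payoffs 1, 7, 8, 9 → best response C4.
Agent 2 against C: payoffs 8, 3, 0, 7 → best response C1.
Agent 2 against D: payoffs 0, 9, 3, 2 → best response C2.
No profile is a mutual best response for all players.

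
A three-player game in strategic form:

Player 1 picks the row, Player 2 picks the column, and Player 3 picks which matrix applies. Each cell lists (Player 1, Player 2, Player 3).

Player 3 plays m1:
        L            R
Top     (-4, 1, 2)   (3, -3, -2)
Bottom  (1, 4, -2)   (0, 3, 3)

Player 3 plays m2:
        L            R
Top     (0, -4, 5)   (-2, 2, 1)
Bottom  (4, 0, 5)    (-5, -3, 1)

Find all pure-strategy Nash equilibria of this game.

Player 1 against (L, m1): payoffs -4, 1 → best response Bottom.
Player 1 against (L, m2): payoffs 0, 4 → best response Bottom.
Player 1 against (R, m1): payoffs 3, 0 → best response Top.
Player 1 against (R, m2): payoffs -2, -5 → best response Top.
Player 2 against (Top, m1): payoffs 1, -3 → best response L.
Player 2 against (Top, m2): payoffs -4, 2 → best response R.
Player 2 against (Bottom, m1): payoffs 4, 3 → best response L.
Player 2 against (Bottom, m2): payoffs 0, -3 → best response L.
Player 3 against (Top, L): payoffs 2, 5 → best response m2.
Player 3 against (Top, R): payoffs -2, 1 → best response m2.
Player 3 against (Bottom, L): payoffs -2, 5 → best response m2.
Player 3 against (Bottom, R): payoffs 3, 1 → best response m1.
Mutual best responses: (Top, R, m2); (Bottom, L, m2).

Pure-strategy Nash equilibria: (Top, R, m2) and (Bottom, L, m2)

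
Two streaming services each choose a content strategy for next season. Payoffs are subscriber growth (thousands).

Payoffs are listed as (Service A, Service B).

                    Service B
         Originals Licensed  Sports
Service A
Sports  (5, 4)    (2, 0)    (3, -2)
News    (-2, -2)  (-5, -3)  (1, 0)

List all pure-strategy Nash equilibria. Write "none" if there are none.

The unique pure-strategy Nash equilibrium is (Sports, Originals).

Check each profile: it is a Nash equilibrium iff no player can strictly gain by switching unilaterally.
(Sports, Originals): Service A gets 5, best alternative -2; Service B gets 4, best alternative 0. No profitable deviation — NE.
(Sports, Licensed): Service B can switch to Originals (0 → 4). Not NE.
(Sports, Sports): Service B can switch to Originals (-2 → 4). Not NE.
(News, Originals): Service A can switch to Sports (-2 → 5). Not NE.
(News, Licensed): Service A can switch to Sports (-5 → 2). Not NE.
(News, Sports): Service A can switch to Sports (1 → 3). Not NE.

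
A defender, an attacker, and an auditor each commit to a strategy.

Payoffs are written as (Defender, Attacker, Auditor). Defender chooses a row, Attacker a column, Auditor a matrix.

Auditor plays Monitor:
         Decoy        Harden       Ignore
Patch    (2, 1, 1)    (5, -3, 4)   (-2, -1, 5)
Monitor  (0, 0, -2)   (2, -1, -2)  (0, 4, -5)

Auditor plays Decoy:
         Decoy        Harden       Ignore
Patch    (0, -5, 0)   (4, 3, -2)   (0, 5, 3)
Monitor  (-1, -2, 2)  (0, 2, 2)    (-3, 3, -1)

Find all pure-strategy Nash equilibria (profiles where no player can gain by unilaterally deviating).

For each player, find the best response to each opponent profile; mutual best responses are the pure NE.
Defender against (Decoy, Monitor): payoffs 2, 0 → best response Patch.
Defender against (Decoy, Decoy): payoffs 0, -1 → best response Patch.
Defender against (Harden, Monitor): payoffs 5, 2 → best response Patch.
Defender against (Harden, Decoy): payoffs 4, 0 → best response Patch.
Defender against (Ignore, Monitor): payoffs -2, 0 → best response Monitor.
Defender against (Ignore, Decoy): payoffs 0, -3 → best response Patch.
Attacker against (Patch, Monitor): payoffs 1, -3, -1 → best response Decoy.
Attacker against (Patch, Decoy): payoffs -5, 3, 5 → best response Ignore.
Attacker against (Monitor, Monitor): payoffs 0, -1, 4 → best response Ignore.
Attacker against (Monitor, Decoy): payoffs -2, 2, 3 → best response Ignore.
Auditor against (Patch, Decoy): payoffs 1, 0 → best response Monitor.
Auditor against (Patch, Harden): payoffs 4, -2 → best response Monitor.
Auditor against (Patch, Ignore): payoffs 5, 3 → best response Monitor.
Auditor against (Monitor, Decoy): payoffs -2, 2 → best response Decoy.
Auditor against (Monitor, Harden): payoffs -2, 2 → best response Decoy.
Auditor against (Monitor, Ignore): payoffs -5, -1 → best response Decoy.
Mutual best responses: (Patch, Decoy, Monitor).

The unique pure-strategy Nash equilibrium is (Patch, Decoy, Monitor).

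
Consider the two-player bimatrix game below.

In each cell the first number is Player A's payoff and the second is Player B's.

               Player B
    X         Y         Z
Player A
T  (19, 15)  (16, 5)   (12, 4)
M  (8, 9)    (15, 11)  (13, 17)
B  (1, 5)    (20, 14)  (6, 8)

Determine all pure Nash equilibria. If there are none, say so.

For each player, find the best response to each opponent profile; mutual best responses are the pure NE.
Player A against X: payoffs 19, 8, 1 → best response T.
Player A against Y: payoffs 16, 15, 20 → best response B.
Player A against Z: payoffs 12, 13, 6 → best response M.
Player B against T: payoffs 15, 5, 4 → best response X.
Player B against M: payoffs 9, 11, 17 → best response Z.
Player B against B: payoffs 5, 14, 8 → best response Y.
Mutual best responses: (T, X); (M, Z); (B, Y).

The pure Nash equilibria are (T, X) and (M, Z) and (B, Y).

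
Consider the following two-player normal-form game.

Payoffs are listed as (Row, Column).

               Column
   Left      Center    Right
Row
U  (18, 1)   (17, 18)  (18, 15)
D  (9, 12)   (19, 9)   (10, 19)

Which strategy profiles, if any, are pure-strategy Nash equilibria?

Mark each player's best response to every combination of opponents' strategies; a profile where every player is best-responding is a pure Nash equilibrium.
Row against Left: payoffs 18, 9 → best response U.
Row against Center: payoffs 17, 19 → best response D.
Row against Right: payoffs 18, 10 → best response U.
Column against U: payoffs 1, 18, 15 → best response Center.
Column against D: payoffs 12, 9, 19 → best response Right.
No profile is a mutual best response for all players.

No pure-strategy Nash equilibrium.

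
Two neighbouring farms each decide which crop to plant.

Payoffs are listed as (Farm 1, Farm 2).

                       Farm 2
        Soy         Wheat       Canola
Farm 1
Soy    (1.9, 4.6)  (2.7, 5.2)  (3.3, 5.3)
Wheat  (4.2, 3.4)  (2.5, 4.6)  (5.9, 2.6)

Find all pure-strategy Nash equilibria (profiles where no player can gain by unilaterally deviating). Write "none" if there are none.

Farm 1 against Soy: payoffs 1.9, 4.2 → best response Wheat.
Farm 1 against Wheat: payoffs 2.7, 2.5 → best response Soy.
Farm 1 against Canola: payoffs 3.3, 5.9 → best response Wheat.
Farm 2 against Soy: payoffs 4.6, 5.2, 5.3 → best response Canola.
Farm 2 against Wheat: payoffs 3.4, 4.6, 2.6 → best response Wheat.
No profile is a mutual best response for all players.

There is no pure-strategy Nash equilibrium.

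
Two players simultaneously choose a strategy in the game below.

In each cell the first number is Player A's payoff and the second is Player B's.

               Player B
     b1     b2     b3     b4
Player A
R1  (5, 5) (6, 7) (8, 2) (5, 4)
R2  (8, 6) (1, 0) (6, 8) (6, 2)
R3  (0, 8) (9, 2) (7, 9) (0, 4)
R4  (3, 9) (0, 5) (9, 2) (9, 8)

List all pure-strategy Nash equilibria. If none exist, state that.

none

Mark each player's best response to every combination of opponents' strategies; a profile where every player is best-responding is a pure Nash equilibrium.
Player A against b1: payoffs 5, 8, 0, 3 → best response R2.
Player A against b2: payoffs 6, 1, 9, 0 → best response R3.
Player A against b3: payoffs 8, 6, 7, 9 → best response R4.
Player A against b4: payoffs 5, 6, 0, 9 → best response R4.
Player B against R1: payoffs 5, 7, 2, 4 → best response b2.
Player B against R2: payoffs 6, 0, 8, 2 → best response b3.
Player B against R3: payoffs 8, 2, 9, 4 → best response b3.
Player B against R4: payoffs 9, 5, 2, 8 → best response b1.
No profile is a mutual best response for all players.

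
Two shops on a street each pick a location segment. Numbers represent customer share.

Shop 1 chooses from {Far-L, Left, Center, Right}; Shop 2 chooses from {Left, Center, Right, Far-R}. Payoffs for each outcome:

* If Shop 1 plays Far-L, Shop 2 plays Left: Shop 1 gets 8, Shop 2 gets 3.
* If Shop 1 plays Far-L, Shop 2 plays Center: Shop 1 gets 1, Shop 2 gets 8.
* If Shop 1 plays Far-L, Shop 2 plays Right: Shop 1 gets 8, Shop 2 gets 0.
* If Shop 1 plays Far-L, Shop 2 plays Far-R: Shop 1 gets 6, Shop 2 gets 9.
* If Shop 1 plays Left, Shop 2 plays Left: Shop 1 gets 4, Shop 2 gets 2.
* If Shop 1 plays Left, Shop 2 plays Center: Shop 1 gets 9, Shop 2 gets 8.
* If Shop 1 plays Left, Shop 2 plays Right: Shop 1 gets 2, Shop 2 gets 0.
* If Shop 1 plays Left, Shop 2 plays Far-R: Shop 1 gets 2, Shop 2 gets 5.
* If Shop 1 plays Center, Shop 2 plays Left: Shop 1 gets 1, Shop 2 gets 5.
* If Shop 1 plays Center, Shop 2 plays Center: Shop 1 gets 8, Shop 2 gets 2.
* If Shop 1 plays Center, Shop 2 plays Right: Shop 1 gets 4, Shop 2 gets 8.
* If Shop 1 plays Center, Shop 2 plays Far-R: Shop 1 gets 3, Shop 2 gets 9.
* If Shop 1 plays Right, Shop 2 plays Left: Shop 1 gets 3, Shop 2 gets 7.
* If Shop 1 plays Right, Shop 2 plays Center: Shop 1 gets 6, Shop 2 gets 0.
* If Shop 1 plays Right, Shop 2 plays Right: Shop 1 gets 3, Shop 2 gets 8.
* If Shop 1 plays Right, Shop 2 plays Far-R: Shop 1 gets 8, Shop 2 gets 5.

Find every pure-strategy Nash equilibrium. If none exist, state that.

Pure NE: (Left, Center)

Mark each player's best response to every combination of opponents' strategies; a profile where every player is best-responding is a pure Nash equilibrium.
Shop 1 against Left: payoffs 8, 4, 1, 3 → best response Far-L.
Shop 1 against Center: payoffs 1, 9, 8, 6 → best response Left.
Shop 1 against Right: payoffs 8, 2, 4, 3 → best response Far-L.
Shop 1 against Far-R: payoffs 6, 2, 3, 8 → best response Right.
Shop 2 against Far-L: payoffs 3, 8, 0, 9 → best response Far-R.
Shop 2 against Left: payoffs 2, 8, 0, 5 → best response Center.
Shop 2 against Center: payoffs 5, 2, 8, 9 → best response Far-R.
Shop 2 against Right: payoffs 7, 0, 8, 5 → best response Right.
Mutual best responses: (Left, Center).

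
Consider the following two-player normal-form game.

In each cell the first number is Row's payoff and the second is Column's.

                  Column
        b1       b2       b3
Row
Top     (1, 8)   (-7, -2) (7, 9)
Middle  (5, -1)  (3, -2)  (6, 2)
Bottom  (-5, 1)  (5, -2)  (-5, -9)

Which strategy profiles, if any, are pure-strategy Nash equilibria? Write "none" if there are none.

(Top, b1): Row can switch to Middle (1 → 5). Not NE.
(Top, b2): Row can switch to Middle (-7 → 3). Not NE.
(Top, b3): Row gets 7, best alternative 6; Column gets 9, best alternative 8. No profitable deviation — NE.
(Middle, b1): Column can switch to b3 (-1 → 2). Not NE.
(Middle, b2): Row can switch to Bottom (3 → 5). Not NE.
(Middle, b3): Row can switch to Top (6 → 7). Not NE.
(Bottom, b1): Row can switch to Top (-5 → 1). Not NE.
(The remaining 2 profiles each have a profitable deviation by the same check.)

(Top, b3)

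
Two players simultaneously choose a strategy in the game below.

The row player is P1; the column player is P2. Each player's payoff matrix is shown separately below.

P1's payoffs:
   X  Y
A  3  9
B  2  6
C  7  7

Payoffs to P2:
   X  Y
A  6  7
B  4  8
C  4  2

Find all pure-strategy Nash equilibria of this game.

P1 against X: payoffs 3, 2, 7 → best response C.
P1 against Y: payoffs 9, 6, 7 → best response A.
P2 against A: payoffs 6, 7 → best response Y.
P2 against B: payoffs 4, 8 → best response Y.
P2 against C: payoffs 4, 2 → best response X.
Mutual best responses: (A, Y); (C, X).

(A, Y), (C, X)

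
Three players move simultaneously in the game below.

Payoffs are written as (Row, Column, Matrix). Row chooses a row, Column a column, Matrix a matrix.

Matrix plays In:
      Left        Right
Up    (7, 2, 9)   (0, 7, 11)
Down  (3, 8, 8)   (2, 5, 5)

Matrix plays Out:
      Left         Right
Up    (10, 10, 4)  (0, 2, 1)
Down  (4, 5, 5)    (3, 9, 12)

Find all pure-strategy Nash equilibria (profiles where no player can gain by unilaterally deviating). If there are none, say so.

(Up, Left, In): Column can switch to Right (2 → 7). Not NE.
(Up, Left, Out): Matrix can switch to In (4 → 9). Not NE.
(Up, Right, In): Row can switch to Down (0 → 2). Not NE.
(Up, Right, Out): Row can switch to Down (0 → 3). Not NE.
(Down, Left, In): Row can switch to Up (3 → 7). Not NE.
(Down, Left, Out): Row can switch to Up (4 → 10). Not NE.
(Down, Right, In): Column can switch to Left (5 → 8). Not NE.
(Down, Right, Out): Row gets 3, best alternative 0; Column gets 9, best alternative 5; Matrix gets 12, best alternative 5. No profitable deviation — NE.

Pure NE: (Down, Right, Out)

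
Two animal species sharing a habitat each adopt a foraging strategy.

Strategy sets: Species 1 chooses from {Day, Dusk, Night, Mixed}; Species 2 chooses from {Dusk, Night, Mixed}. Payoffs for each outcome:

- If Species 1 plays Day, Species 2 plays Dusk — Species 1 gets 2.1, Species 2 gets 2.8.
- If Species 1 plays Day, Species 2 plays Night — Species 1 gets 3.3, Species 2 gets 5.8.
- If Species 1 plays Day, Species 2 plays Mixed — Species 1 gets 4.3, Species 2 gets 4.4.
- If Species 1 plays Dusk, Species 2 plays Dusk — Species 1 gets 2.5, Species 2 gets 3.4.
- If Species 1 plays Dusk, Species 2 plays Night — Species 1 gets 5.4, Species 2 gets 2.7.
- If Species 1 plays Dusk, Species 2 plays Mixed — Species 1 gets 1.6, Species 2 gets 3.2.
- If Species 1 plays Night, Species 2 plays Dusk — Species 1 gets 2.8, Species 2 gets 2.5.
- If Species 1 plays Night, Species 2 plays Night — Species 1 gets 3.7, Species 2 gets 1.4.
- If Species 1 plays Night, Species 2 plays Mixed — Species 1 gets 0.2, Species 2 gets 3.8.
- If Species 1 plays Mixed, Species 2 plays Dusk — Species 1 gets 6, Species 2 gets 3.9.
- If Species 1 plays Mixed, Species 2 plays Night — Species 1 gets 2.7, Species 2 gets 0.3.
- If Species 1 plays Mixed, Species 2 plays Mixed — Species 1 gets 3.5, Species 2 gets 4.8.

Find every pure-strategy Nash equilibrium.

There is no pure-strategy Nash equilibrium.

(Day, Dusk): Species 1 can switch to Dusk (2.1 → 2.5). Not NE.
(Day, Night): Species 1 can switch to Dusk (3.3 → 5.4). Not NE.
(Day, Mixed): Species 2 can switch to Night (4.4 → 5.8). Not NE.
(Dusk, Dusk): Species 1 can switch to Night (2.5 → 2.8). Not NE.
(Dusk, Night): Species 2 can switch to Dusk (2.7 → 3.4). Not NE.
(Dusk, Mixed): Species 1 can switch to Day (1.6 → 4.3). Not NE.
(Night, Dusk): Species 1 can switch to Mixed (2.8 → 6). Not NE.
(Night, Night): Species 1 can switch to Dusk (3.7 → 5.4). Not NE.
(The remaining 4 profiles each have a profitable deviation by the same check.)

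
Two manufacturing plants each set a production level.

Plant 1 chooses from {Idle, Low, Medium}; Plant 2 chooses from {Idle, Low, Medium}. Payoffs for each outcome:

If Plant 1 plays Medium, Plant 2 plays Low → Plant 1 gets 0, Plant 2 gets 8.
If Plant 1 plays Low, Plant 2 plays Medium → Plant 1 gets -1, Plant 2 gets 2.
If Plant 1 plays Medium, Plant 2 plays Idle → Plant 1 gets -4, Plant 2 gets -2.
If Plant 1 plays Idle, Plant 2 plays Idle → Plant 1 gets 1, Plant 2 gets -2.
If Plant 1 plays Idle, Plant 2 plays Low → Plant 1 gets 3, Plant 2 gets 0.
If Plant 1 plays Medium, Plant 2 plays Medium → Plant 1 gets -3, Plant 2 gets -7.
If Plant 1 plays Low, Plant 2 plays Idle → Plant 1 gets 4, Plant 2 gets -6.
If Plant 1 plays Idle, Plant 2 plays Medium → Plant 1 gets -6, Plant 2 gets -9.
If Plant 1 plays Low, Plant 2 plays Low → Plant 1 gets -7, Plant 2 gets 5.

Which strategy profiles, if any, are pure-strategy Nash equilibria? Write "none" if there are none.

Check each profile: it is a Nash equilibrium iff no player can strictly gain by switching unilaterally.
(Idle, Idle): Plant 1 can switch to Low (1 → 4). Not NE.
(Idle, Low): Plant 1 gets 3, best alternative 0; Plant 2 gets 0, best alternative -2. No profitable deviation — NE.
(Idle, Medium): Plant 1 can switch to Low (-6 → -1). Not NE.
(Low, Idle): Plant 2 can switch to Low (-6 → 5). Not NE.
(Low, Low): Plant 1 can switch to Idle (-7 → 3). Not NE.
(Low, Medium): Plant 2 can switch to Low (2 → 5). Not NE.
(Medium, Idle): Plant 1 can switch to Idle (-4 → 1). Not NE.
(The remaining 2 profiles each have a profitable deviation by the same check.)

(Idle, Low)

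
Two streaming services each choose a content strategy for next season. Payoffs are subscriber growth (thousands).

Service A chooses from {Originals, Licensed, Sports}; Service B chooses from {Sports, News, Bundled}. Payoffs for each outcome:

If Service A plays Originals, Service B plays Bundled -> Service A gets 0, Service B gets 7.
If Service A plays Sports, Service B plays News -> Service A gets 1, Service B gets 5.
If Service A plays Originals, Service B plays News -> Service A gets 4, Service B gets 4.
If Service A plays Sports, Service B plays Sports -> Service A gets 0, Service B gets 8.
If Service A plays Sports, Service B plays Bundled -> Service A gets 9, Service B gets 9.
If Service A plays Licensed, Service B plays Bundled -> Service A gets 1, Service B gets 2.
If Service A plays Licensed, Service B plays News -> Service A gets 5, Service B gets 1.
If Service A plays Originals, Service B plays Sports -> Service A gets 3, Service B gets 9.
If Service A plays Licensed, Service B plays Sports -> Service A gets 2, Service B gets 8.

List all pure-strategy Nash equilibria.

The pure Nash equilibria are (Originals, Sports) and (Sports, Bundled).

Service A against Sports: payoffs 3, 2, 0 → best response Originals.
Service A against News: payoffs 4, 5, 1 → best response Licensed.
Service A against Bundled: payoffs 0, 1, 9 → best response Sports.
Service B against Originals: payoffs 9, 4, 7 → best response Sports.
Service B against Licensed: payoffs 8, 1, 2 → best response Sports.
Service B against Sports: payoffs 8, 5, 9 → best response Bundled.
Mutual best responses: (Originals, Sports); (Sports, Bundled).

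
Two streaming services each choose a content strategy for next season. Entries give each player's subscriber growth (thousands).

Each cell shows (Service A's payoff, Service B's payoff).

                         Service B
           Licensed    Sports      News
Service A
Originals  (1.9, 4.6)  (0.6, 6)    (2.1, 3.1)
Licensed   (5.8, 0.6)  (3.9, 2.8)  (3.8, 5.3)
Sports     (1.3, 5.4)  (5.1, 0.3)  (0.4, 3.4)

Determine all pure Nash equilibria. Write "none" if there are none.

(Licensed, News)

(Originals, Licensed): Service A can switch to Licensed (1.9 → 5.8). Not NE.
(Originals, Sports): Service A can switch to Licensed (0.6 → 3.9). Not NE.
(Originals, News): Service A can switch to Licensed (2.1 → 3.8). Not NE.
(Licensed, Licensed): Service B can switch to Sports (0.6 → 2.8). Not NE.
(Licensed, Sports): Service A can switch to Sports (3.9 → 5.1). Not NE.
(Licensed, News): Service A gets 3.8, best alternative 2.1; Service B gets 5.3, best alternative 2.8. No profitable deviation — NE.
(Sports, Licensed): Service A can switch to Originals (1.3 → 1.9). Not NE.
(The remaining 2 profiles each have a profitable deviation by the same check.)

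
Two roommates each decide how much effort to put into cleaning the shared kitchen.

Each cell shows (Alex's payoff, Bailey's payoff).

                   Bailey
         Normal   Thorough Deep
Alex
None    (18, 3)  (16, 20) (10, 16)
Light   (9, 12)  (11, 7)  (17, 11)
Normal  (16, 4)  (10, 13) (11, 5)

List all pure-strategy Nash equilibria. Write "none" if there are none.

Pure NE: (None, Thorough)

(None, Normal): Bailey can switch to Thorough (3 → 20). Not NE.
(None, Thorough): Alex gets 16, best alternative 11; Bailey gets 20, best alternative 16. No profitable deviation — NE.
(None, Deep): Alex can switch to Light (10 → 17). Not NE.
(Light, Normal): Alex can switch to None (9 → 18). Not NE.
(Light, Thorough): Alex can switch to None (11 → 16). Not NE.
(Light, Deep): Bailey can switch to Normal (11 → 12). Not NE.
(Normal, Normal): Alex can switch to None (16 → 18). Not NE.
(Normal, Thorough): Alex can switch to None (10 → 16). Not NE.
(Normal, Deep): Alex can switch to Light (11 → 17). Not NE.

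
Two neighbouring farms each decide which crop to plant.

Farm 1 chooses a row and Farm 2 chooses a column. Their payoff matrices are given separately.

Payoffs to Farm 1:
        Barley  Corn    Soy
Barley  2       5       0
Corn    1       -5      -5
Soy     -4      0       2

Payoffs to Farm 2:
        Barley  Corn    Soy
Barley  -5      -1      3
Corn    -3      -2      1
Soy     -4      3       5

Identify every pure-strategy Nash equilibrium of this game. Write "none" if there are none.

Pure NE: (Soy, Soy)

Farm 1 against Barley: payoffs 2, 1, -4 → best response Barley.
Farm 1 against Corn: payoffs 5, -5, 0 → best response Barley.
Farm 1 against Soy: payoffs 0, -5, 2 → best response Soy.
Farm 2 against Barley: payoffs -5, -1, 3 → best response Soy.
Farm 2 against Corn: payoffs -3, -2, 1 → best response Soy.
Farm 2 against Soy: payoffs -4, 3, 5 → best response Soy.
Mutual best responses: (Soy, Soy).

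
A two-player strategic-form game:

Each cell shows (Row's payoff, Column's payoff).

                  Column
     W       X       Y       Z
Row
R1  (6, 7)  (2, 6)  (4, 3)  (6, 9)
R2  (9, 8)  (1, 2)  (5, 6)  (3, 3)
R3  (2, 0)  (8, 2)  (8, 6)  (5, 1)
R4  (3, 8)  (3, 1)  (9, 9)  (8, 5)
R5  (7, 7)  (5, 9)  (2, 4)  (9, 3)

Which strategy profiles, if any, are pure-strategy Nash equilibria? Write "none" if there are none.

The pure Nash equilibria are (R2, W), (R4, Y).

Check each profile: it is a Nash equilibrium iff no player can strictly gain by switching unilaterally.
(R1, W): Row can switch to R2 (6 → 9). Not NE.
(R1, X): Row can switch to R3 (2 → 8). Not NE.
(R1, Y): Row can switch to R2 (4 → 5). Not NE.
(R1, Z): Row can switch to R4 (6 → 8). Not NE.
(R2, W): Row gets 9, best alternative 7; Column gets 8, best alternative 6. No profitable deviation — NE.
(R2, X): Row can switch to R1 (1 → 2). Not NE.
(R2, Y): Row can switch to R3 (5 → 8). Not NE.
(R2, Z): Row can switch to R1 (3 → 6). Not NE.
(R3, W): Row can switch to R1 (2 → 6). Not NE.
(R3, X): Column can switch to Y (2 → 6). Not NE.
(R3, Y): Row can switch to R4 (8 → 9). Not NE.
(R3, Z): Row can switch to R1 (5 → 6). Not NE.
(R4, W): Row can switch to R1 (3 → 6). Not NE.
(R4, Y): Row gets 9, best alternative 8; Column gets 9, best alternative 8. No profitable deviation — NE.
(The remaining 6 profiles each have a profitable deviation by the same check.)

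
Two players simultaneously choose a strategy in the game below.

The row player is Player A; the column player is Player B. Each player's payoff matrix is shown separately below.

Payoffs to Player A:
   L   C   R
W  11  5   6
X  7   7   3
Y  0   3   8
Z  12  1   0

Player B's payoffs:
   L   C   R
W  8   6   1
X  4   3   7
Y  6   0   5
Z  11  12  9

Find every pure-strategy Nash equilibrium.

This game has no pure Nash equilibrium.

Player A against L: payoffs 11, 7, 0, 12 → best response Z.
Player A against C: payoffs 5, 7, 3, 1 → best response X.
Player A against R: payoffs 6, 3, 8, 0 → best response Y.
Player B against W: payoffs 8, 6, 1 → best response L.
Player B against X: payoffs 4, 3, 7 → best response R.
Player B against Y: payoffs 6, 0, 5 → best response L.
Player B against Z: payoffs 11, 12, 9 → best response C.
No profile is a mutual best response for all players.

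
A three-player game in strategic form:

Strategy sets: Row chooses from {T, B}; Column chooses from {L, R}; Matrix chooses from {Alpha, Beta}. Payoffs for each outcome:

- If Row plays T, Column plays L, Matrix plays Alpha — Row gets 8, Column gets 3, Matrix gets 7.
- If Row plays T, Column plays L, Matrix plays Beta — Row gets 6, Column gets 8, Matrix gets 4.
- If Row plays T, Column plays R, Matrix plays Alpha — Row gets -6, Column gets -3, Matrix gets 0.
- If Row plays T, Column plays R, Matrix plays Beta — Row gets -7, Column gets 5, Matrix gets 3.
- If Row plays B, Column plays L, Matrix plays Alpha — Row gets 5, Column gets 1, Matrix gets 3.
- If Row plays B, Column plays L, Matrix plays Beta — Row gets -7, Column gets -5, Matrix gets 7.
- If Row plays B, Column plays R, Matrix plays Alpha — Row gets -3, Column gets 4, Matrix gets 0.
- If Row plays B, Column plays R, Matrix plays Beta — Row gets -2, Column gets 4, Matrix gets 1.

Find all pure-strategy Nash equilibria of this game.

Row against (L, Alpha): payoffs 8, 5 → best response T.
Row against (L, Beta): payoffs 6, -7 → best response T.
Row against (R, Alpha): payoffs -6, -3 → best response B.
Row against (R, Beta): payoffs -7, -2 → best response B.
Column against (T, Alpha): payoffs 3, -3 → best response L.
Column against (T, Beta): payoffs 8, 5 → best response L.
Column against (B, Alpha): payoffs 1, 4 → best response R.
Column against (B, Beta): payoffs -5, 4 → best response R.
Matrix against (T, L): payoffs 7, 4 → best response Alpha.
Matrix against (T, R): payoffs 0, 3 → best response Beta.
Matrix against (B, L): payoffs 3, 7 → best response Beta.
Matrix against (B, R): payoffs 0, 1 → best response Beta.
Mutual best responses: (T, L, Alpha); (B, R, Beta).

The pure Nash equilibria are (T, L, Alpha) and (B, R, Beta).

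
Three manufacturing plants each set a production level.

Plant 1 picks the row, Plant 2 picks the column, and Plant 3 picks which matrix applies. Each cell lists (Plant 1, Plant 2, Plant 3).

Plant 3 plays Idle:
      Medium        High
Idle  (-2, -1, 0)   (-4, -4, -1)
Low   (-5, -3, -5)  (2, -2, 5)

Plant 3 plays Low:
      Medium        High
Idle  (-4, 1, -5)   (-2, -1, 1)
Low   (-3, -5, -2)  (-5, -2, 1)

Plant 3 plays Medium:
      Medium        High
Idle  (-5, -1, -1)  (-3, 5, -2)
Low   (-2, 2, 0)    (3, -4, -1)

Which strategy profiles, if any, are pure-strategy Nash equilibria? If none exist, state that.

(Idle, Medium, Idle); (Low, Medium, Medium); (Low, High, Idle)

For each player, find the best response to each opponent profile; mutual best responses are the pure NE.
Plant 1 against (Medium, Idle): payoffs -2, -5 → best response Idle.
Plant 1 against (Medium, Low): payoffs -4, -3 → best response Low.
Plant 1 against (Medium, Medium): payoffs -5, -2 → best response Low.
Plant 1 against (High, Idle): payoffs -4, 2 → best response Low.
Plant 1 against (High, Low): payoffs -2, -5 → best response Idle.
Plant 1 against (High, Medium): payoffs -3, 3 → best response Low.
Plant 2 against (Idle, Idle): payoffs -1, -4 → best response Medium.
Plant 2 against (Idle, Low): payoffs 1, -1 → best response Medium.
Plant 2 against (Idle, Medium): payoffs -1, 5 → best response High.
Plant 2 against (Low, Idle): payoffs -3, -2 → best response High.
Plant 2 against (Low, Low): payoffs -5, -2 → best response High.
Plant 2 against (Low, Medium): payoffs 2, -4 → best response Medium.
Plant 3 against (Idle, Medium): payoffs 0, -5, -1 → best response Idle.
Plant 3 against (Idle, High): payoffs -1, 1, -2 → best response Low.
Plant 3 against (Low, Medium): payoffs -5, -2, 0 → best response Medium.
Plant 3 against (Low, High): payoffs 5, 1, -1 → best response Idle.
Mutual best responses: (Idle, Medium, Idle); (Low, Medium, Medium); (Low, High, Idle).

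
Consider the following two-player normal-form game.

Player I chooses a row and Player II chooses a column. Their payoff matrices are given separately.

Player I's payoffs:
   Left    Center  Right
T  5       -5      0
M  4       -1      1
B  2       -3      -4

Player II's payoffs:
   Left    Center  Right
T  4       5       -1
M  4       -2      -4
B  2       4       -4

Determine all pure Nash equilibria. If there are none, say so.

Player I against Left: payoffs 5, 4, 2 → best response T.
Player I against Center: payoffs -5, -1, -3 → best response M.
Player I against Right: payoffs 0, 1, -4 → best response M.
Player II against T: payoffs 4, 5, -1 → best response Center.
Player II against M: payoffs 4, -2, -4 → best response Left.
Player II against B: payoffs 2, 4, -4 → best response Center.
No profile is a mutual best response for all players.

none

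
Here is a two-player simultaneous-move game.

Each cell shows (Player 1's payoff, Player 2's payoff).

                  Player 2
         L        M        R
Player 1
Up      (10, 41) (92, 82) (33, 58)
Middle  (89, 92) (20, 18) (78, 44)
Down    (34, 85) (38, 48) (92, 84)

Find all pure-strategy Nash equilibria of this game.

Player 1 against L: payoffs 10, 89, 34 → best response Middle.
Player 1 against M: payoffs 92, 20, 38 → best response Up.
Player 1 against R: payoffs 33, 78, 92 → best response Down.
Player 2 against Up: payoffs 41, 82, 58 → best response M.
Player 2 against Middle: payoffs 92, 18, 44 → best response L.
Player 2 against Down: payoffs 85, 48, 84 → best response L.
Mutual best responses: (Up, M); (Middle, L).

The pure Nash equilibria are (Up, M), (Middle, L).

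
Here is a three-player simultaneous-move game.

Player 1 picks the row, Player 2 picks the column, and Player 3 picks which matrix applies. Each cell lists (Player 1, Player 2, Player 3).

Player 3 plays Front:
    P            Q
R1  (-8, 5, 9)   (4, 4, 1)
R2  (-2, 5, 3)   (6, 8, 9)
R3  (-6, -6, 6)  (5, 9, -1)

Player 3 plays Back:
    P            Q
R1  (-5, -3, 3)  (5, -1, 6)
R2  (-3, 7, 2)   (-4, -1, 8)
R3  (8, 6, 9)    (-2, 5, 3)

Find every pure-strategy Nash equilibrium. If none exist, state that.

(R1, Q, Back) and (R2, Q, Front) and (R3, P, Back)

Player 1 against (P, Front): payoffs -8, -2, -6 → best response R2.
Player 1 against (P, Back): payoffs -5, -3, 8 → best response R3.
Player 1 against (Q, Front): payoffs 4, 6, 5 → best response R2.
Player 1 against (Q, Back): payoffs 5, -4, -2 → best response R1.
Player 2 against (R1, Front): payoffs 5, 4 → best response P.
Player 2 against (R1, Back): payoffs -3, -1 → best response Q.
Player 2 against (R2, Front): payoffs 5, 8 → best response Q.
Player 2 against (R2, Back): payoffs 7, -1 → best response P.
Player 2 against (R3, Front): payoffs -6, 9 → best response Q.
Player 2 against (R3, Back): payoffs 6, 5 → best response P.
Player 3 against (R1, P): payoffs 9, 3 → best response Front.
Player 3 against (R1, Q): payoffs 1, 6 → best response Back.
Player 3 against (R2, P): payoffs 3, 2 → best response Front.
Player 3 against (R2, Q): payoffs 9, 8 → best response Front.
Player 3 against (R3, P): payoffs 6, 9 → best response Back.
Player 3 against (R3, Q): payoffs -1, 3 → best response Back.
Mutual best responses: (R1, Q, Back); (R2, Q, Front); (R3, P, Back).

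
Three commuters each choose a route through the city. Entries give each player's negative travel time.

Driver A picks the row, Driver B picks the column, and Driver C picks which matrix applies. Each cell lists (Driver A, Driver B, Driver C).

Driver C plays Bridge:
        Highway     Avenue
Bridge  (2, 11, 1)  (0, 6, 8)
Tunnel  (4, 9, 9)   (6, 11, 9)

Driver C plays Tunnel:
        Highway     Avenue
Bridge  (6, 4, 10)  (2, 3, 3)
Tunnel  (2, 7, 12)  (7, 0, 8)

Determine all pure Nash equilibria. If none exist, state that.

Driver A against (Highway, Bridge): payoffs 2, 4 → best response Tunnel.
Driver A against (Highway, Tunnel): payoffs 6, 2 → best response Bridge.
Driver A against (Avenue, Bridge): payoffs 0, 6 → best response Tunnel.
Driver A against (Avenue, Tunnel): payoffs 2, 7 → best response Tunnel.
Driver B against (Bridge, Bridge): payoffs 11, 6 → best response Highway.
Driver B against (Bridge, Tunnel): payoffs 4, 3 → best response Highway.
Driver B against (Tunnel, Bridge): payoffs 9, 11 → best response Avenue.
Driver B against (Tunnel, Tunnel): payoffs 7, 0 → best response Highway.
Driver C against (Bridge, Highway): payoffs 1, 10 → best response Tunnel.
Driver C against (Bridge, Avenue): payoffs 8, 3 → best response Bridge.
Driver C against (Tunnel, Highway): payoffs 9, 12 → best response Tunnel.
Driver C against (Tunnel, Avenue): payoffs 9, 8 → best response Bridge.
Mutual best responses: (Bridge, Highway, Tunnel); (Tunnel, Avenue, Bridge).

(Bridge, Highway, Tunnel); (Tunnel, Avenue, Bridge)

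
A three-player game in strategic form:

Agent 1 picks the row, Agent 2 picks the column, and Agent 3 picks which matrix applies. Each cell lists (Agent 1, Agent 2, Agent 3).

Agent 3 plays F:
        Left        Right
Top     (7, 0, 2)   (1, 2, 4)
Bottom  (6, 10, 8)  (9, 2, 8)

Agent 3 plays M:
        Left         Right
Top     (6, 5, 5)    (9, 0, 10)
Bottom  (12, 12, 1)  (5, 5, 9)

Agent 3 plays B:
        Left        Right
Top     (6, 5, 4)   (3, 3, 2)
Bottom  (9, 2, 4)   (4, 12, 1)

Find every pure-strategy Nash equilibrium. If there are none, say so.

Check each profile: it is a Nash equilibrium iff no player can strictly gain by switching unilaterally.
(Top, Left, F): Agent 2 can switch to Right (0 → 2). Not NE.
(Top, Left, M): Agent 1 can switch to Bottom (6 → 12). Not NE.
(Top, Left, B): Agent 1 can switch to Bottom (6 → 9). Not NE.
(Top, Right, F): Agent 1 can switch to Bottom (1 → 9). Not NE.
(Top, Right, M): Agent 2 can switch to Left (0 → 5). Not NE.
(Top, Right, B): Agent 1 can switch to Bottom (3 → 4). Not NE.
(Bottom, Left, F): Agent 1 can switch to Top (6 → 7). Not NE.
(Bottom, Left, M): Agent 3 can switch to F (1 → 8). Not NE.
(The remaining 4 profiles each have a profitable deviation by the same check.)

none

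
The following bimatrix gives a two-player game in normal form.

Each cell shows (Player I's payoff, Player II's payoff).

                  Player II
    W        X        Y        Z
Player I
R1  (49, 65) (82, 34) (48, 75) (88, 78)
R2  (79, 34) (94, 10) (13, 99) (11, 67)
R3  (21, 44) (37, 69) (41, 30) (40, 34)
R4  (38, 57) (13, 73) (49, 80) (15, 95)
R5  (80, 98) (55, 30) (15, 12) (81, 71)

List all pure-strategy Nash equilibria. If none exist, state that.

The pure Nash equilibria are (R1, Z) and (R5, W).

Player I against W: payoffs 49, 79, 21, 38, 80 → best response R5.
Player I against X: payoffs 82, 94, 37, 13, 55 → best response R2.
Player I against Y: payoffs 48, 13, 41, 49, 15 → best response R4.
Player I against Z: payoffs 88, 11, 40, 15, 81 → best response R1.
Player II against R1: payoffs 65, 34, 75, 78 → best response Z.
Player II against R2: payoffs 34, 10, 99, 67 → best response Y.
Player II against R3: payoffs 44, 69, 30, 34 → best response X.
Player II against R4: payoffs 57, 73, 80, 95 → best response Z.
Player II against R5: payoffs 98, 30, 12, 71 → best response W.
Mutual best responses: (R1, Z); (R5, W).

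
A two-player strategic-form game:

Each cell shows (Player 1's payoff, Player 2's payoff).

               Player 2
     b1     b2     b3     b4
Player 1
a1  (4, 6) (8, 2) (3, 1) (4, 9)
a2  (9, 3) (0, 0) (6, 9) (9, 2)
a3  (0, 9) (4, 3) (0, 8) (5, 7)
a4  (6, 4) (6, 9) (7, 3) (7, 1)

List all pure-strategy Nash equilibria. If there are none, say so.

Player 1 against b1: payoffs 4, 9, 0, 6 → best response a2.
Player 1 against b2: payoffs 8, 0, 4, 6 → best response a1.
Player 1 against b3: payoffs 3, 6, 0, 7 → best response a4.
Player 1 against b4: payoffs 4, 9, 5, 7 → best response a2.
Player 2 against a1: payoffs 6, 2, 1, 9 → best response b4.
Player 2 against a2: payoffs 3, 0, 9, 2 → best response b3.
Player 2 against a3: payoffs 9, 3, 8, 7 → best response b1.
Player 2 against a4: payoffs 4, 9, 3, 1 → best response b2.
No profile is a mutual best response for all players.

No pure-strategy Nash equilibrium.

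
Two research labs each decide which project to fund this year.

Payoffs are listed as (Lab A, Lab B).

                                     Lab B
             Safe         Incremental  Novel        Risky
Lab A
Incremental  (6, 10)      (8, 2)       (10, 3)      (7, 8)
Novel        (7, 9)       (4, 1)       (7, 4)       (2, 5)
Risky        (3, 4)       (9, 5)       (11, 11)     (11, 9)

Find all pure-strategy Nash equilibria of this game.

The pure Nash equilibria are (Novel, Safe) and (Risky, Novel).

(Incremental, Safe): Lab A can switch to Novel (6 → 7). Not NE.
(Incremental, Incremental): Lab A can switch to Risky (8 → 9). Not NE.
(Incremental, Novel): Lab A can switch to Risky (10 → 11). Not NE.
(Incremental, Risky): Lab A can switch to Risky (7 → 11). Not NE.
(Novel, Safe): Lab A gets 7, best alternative 6; Lab B gets 9, best alternative 5. No profitable deviation — NE.
(Novel, Incremental): Lab A can switch to Incremental (4 → 8). Not NE.
(Novel, Novel): Lab A can switch to Incremental (7 → 10). Not NE.
(Risky, Novel): Lab A gets 11, best alternative 10; Lab B gets 11, best alternative 9. No profitable deviation — NE.
(The remaining 4 profiles each have a profitable deviation by the same check.)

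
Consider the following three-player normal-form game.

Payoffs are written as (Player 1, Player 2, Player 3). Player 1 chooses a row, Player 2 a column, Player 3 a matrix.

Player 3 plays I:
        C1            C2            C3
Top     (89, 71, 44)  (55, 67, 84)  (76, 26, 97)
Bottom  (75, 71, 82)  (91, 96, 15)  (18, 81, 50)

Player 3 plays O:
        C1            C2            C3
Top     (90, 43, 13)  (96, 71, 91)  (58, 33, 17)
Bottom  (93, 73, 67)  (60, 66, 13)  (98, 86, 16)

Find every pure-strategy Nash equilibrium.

The pure Nash equilibria are (Top, C1, I) and (Top, C2, O) and (Bottom, C2, I).

(Top, C1, I): Player 1 gets 89, best alternative 75; Player 2 gets 71, best alternative 67; Player 3 gets 44, best alternative 13. No profitable deviation — NE.
(Top, C1, O): Player 1 can switch to Bottom (90 → 93). Not NE.
(Top, C2, I): Player 1 can switch to Bottom (55 → 91). Not NE.
(Top, C2, O): Player 1 gets 96, best alternative 60; Player 2 gets 71, best alternative 43; Player 3 gets 91, best alternative 84. No profitable deviation — NE.
(Top, C3, I): Player 2 can switch to C1 (26 → 71). Not NE.
(Top, C3, O): Player 1 can switch to Bottom (58 → 98). Not NE.
(Bottom, C1, I): Player 1 can switch to Top (75 → 89). Not NE.
(Bottom, C1, O): Player 2 can switch to C3 (73 → 86). Not NE.
(Bottom, C2, I): Player 1 gets 91, best alternative 55; Player 2 gets 96, best alternative 81; Player 3 gets 15, best alternative 13. No profitable deviation — NE.
(Bottom, C2, O): Player 1 can switch to Top (60 → 96). Not NE.
(Bottom, C3, I): Player 1 can switch to Top (18 → 76). Not NE.
(Bottom, C3, O): Player 3 can switch to I (16 → 50). Not NE.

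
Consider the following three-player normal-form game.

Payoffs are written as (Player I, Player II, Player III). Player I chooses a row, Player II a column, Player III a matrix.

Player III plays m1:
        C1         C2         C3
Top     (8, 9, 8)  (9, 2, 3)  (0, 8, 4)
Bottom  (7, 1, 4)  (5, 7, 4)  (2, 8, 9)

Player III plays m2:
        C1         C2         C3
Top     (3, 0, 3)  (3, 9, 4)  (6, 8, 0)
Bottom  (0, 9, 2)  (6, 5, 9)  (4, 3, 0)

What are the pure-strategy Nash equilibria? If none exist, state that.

The pure Nash equilibria are (Top, C1, m1), (Bottom, C3, m1).

For each strategy profile, look for a profitable unilateral deviation.
(Top, C1, m1): Player I gets 8, best alternative 7; Player II gets 9, best alternative 8; Player III gets 8, best alternative 3. No profitable deviation — NE.
(Top, C1, m2): Player II can switch to C2 (0 → 9). Not NE.
(Top, C2, m1): Player II can switch to C1 (2 → 9). Not NE.
(Top, C2, m2): Player I can switch to Bottom (3 → 6). Not NE.
(Top, C3, m1): Player I can switch to Bottom (0 → 2). Not NE.
(Top, C3, m2): Player II can switch to C2 (8 → 9). Not NE.
(Bottom, C1, m1): Player I can switch to Top (7 → 8). Not NE.
(Bottom, C1, m2): Player I can switch to Top (0 → 3). Not NE.
(Bottom, C2, m1): Player I can switch to Top (5 → 9). Not NE.
(Bottom, C2, m2): Player II can switch to C1 (5 → 9). Not NE.
(Bottom, C3, m1): Player I gets 2, best alternative 0; Player II gets 8, best alternative 7; Player III gets 9, best alternative 0. No profitable deviation — NE.
(Bottom, C3, m2): Player I can switch to Top (4 → 6). Not NE.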